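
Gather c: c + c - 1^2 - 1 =2*c - 2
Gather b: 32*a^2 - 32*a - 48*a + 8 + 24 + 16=32*a^2 - 80*a + 48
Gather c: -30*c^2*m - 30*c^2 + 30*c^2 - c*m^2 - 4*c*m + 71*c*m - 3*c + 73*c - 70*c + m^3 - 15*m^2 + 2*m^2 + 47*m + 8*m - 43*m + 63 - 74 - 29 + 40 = -30*c^2*m + c*(-m^2 + 67*m) + m^3 - 13*m^2 + 12*m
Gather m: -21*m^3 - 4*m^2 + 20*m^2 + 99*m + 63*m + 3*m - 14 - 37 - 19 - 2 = -21*m^3 + 16*m^2 + 165*m - 72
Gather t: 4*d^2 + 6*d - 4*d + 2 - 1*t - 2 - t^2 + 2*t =4*d^2 + 2*d - t^2 + t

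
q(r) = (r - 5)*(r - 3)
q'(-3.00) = -14.00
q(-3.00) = 48.00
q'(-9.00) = -26.00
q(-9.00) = 168.00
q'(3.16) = -1.68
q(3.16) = -0.29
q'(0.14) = -7.72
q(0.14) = 13.90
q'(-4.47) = -16.94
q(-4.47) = 70.74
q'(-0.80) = -9.60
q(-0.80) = 22.04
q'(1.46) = -5.08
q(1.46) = 5.45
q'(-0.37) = -8.74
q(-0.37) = 18.10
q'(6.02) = 4.04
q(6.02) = 3.08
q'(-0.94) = -9.88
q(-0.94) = 23.40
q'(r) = 2*r - 8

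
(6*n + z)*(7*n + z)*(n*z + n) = 42*n^3*z + 42*n^3 + 13*n^2*z^2 + 13*n^2*z + n*z^3 + n*z^2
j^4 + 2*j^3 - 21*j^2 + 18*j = j*(j - 3)*(j - 1)*(j + 6)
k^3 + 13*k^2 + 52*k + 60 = (k + 2)*(k + 5)*(k + 6)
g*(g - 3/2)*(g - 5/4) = g^3 - 11*g^2/4 + 15*g/8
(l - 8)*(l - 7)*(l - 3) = l^3 - 18*l^2 + 101*l - 168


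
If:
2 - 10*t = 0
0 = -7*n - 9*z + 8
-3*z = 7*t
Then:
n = 61/35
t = 1/5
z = -7/15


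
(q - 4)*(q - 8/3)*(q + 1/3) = q^3 - 19*q^2/3 + 76*q/9 + 32/9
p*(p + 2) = p^2 + 2*p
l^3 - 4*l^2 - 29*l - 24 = (l - 8)*(l + 1)*(l + 3)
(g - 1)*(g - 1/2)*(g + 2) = g^3 + g^2/2 - 5*g/2 + 1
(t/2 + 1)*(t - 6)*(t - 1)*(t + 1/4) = t^4/2 - 19*t^3/8 - 37*t^2/8 + 5*t + 3/2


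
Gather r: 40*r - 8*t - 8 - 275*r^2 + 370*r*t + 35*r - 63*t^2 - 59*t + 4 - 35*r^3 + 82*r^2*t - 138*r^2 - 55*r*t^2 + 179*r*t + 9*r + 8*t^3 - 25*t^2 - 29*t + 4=-35*r^3 + r^2*(82*t - 413) + r*(-55*t^2 + 549*t + 84) + 8*t^3 - 88*t^2 - 96*t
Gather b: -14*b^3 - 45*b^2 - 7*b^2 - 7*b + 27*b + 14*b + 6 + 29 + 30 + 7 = -14*b^3 - 52*b^2 + 34*b + 72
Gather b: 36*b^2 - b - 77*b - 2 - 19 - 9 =36*b^2 - 78*b - 30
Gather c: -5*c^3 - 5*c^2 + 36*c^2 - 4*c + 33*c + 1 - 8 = -5*c^3 + 31*c^2 + 29*c - 7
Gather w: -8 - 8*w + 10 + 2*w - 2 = -6*w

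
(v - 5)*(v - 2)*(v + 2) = v^3 - 5*v^2 - 4*v + 20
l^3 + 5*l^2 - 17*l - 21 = (l - 3)*(l + 1)*(l + 7)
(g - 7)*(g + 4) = g^2 - 3*g - 28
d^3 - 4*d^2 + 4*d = d*(d - 2)^2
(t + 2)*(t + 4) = t^2 + 6*t + 8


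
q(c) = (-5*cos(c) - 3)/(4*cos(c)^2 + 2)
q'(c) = 8*(-5*cos(c) - 3)*sin(c)*cos(c)/(4*cos(c)^2 + 2)^2 + 5*sin(c)/(4*cos(c)^2 + 2)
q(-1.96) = -0.43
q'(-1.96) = -2.26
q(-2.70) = 0.29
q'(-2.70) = -0.24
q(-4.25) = -0.28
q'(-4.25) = 1.91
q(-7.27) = -1.79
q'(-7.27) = 0.75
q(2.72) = 0.29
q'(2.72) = 0.22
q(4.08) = -0.01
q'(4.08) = -1.20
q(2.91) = 0.32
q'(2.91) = 0.10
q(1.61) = -1.40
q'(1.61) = 2.71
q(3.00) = 0.33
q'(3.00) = 0.06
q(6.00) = -1.37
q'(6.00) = 0.27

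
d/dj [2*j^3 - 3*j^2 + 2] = 6*j*(j - 1)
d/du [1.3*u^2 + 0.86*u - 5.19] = 2.6*u + 0.86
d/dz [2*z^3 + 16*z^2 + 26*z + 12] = 6*z^2 + 32*z + 26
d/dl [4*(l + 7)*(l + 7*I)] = 8*l + 28 + 28*I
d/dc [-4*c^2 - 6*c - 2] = -8*c - 6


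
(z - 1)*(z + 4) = z^2 + 3*z - 4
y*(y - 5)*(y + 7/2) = y^3 - 3*y^2/2 - 35*y/2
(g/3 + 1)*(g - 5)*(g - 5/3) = g^3/3 - 11*g^2/9 - 35*g/9 + 25/3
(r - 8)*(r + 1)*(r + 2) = r^3 - 5*r^2 - 22*r - 16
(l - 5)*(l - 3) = l^2 - 8*l + 15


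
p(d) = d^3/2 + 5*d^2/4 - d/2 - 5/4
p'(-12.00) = 185.50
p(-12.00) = -679.25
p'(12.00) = 245.50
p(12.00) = 1036.75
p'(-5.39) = 29.60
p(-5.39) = -40.54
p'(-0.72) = -1.52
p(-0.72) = -0.43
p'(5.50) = 58.62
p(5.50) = 117.00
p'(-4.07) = 14.17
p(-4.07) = -12.22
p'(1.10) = 4.06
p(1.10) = 0.38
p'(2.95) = 19.93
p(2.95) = 20.99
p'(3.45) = 25.98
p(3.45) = 32.43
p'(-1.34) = -1.16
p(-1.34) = 0.46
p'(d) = 3*d^2/2 + 5*d/2 - 1/2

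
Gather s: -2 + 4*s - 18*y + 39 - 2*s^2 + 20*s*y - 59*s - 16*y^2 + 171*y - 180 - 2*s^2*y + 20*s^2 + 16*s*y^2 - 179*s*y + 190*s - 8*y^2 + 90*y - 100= s^2*(18 - 2*y) + s*(16*y^2 - 159*y + 135) - 24*y^2 + 243*y - 243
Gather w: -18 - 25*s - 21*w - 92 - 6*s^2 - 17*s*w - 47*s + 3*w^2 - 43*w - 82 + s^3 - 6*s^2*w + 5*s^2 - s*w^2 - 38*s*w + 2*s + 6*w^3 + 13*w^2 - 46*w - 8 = s^3 - s^2 - 70*s + 6*w^3 + w^2*(16 - s) + w*(-6*s^2 - 55*s - 110) - 200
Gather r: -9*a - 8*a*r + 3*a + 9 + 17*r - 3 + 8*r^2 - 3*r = -6*a + 8*r^2 + r*(14 - 8*a) + 6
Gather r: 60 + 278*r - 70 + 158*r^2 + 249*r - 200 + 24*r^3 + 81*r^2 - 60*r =24*r^3 + 239*r^2 + 467*r - 210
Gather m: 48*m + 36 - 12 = 48*m + 24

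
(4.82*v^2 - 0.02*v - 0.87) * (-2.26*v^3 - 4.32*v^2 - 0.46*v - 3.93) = -10.8932*v^5 - 20.7772*v^4 - 0.1646*v^3 - 15.175*v^2 + 0.4788*v + 3.4191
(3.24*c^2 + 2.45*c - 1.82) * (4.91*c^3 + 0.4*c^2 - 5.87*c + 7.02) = 15.9084*c^5 + 13.3255*c^4 - 26.975*c^3 + 7.6353*c^2 + 27.8824*c - 12.7764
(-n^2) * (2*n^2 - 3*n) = -2*n^4 + 3*n^3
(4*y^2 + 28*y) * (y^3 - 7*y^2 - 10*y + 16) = 4*y^5 - 236*y^3 - 216*y^2 + 448*y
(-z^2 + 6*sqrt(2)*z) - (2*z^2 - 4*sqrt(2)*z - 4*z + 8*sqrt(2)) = -3*z^2 + 4*z + 10*sqrt(2)*z - 8*sqrt(2)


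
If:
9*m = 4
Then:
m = 4/9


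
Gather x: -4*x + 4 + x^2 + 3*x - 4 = x^2 - x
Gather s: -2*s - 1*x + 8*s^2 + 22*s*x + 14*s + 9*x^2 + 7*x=8*s^2 + s*(22*x + 12) + 9*x^2 + 6*x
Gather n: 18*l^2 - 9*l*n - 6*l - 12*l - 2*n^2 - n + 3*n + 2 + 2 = 18*l^2 - 18*l - 2*n^2 + n*(2 - 9*l) + 4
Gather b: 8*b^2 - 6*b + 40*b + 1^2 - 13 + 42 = 8*b^2 + 34*b + 30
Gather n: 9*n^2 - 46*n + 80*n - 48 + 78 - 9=9*n^2 + 34*n + 21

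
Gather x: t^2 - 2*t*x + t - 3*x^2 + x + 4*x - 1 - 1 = t^2 + t - 3*x^2 + x*(5 - 2*t) - 2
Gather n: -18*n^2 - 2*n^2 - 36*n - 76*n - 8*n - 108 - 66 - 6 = -20*n^2 - 120*n - 180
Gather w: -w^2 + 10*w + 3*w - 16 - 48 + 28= -w^2 + 13*w - 36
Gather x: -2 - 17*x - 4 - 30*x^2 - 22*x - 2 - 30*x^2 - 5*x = -60*x^2 - 44*x - 8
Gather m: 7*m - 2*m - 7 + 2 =5*m - 5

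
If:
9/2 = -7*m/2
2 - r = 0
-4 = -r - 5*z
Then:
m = -9/7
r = 2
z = 2/5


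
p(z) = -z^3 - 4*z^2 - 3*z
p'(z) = -3*z^2 - 8*z - 3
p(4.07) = -145.89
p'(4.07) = -85.25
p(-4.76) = 31.50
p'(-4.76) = -32.89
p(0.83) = -5.82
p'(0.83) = -11.71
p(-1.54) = -1.21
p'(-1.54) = 2.21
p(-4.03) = 12.58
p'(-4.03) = -19.48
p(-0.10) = 0.26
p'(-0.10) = -2.23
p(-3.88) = 9.83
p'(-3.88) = -17.12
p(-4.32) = 18.93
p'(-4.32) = -24.43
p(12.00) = -2340.00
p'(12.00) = -531.00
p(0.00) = 0.00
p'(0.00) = -3.00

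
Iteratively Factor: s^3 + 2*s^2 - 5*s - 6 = (s + 1)*(s^2 + s - 6) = (s - 2)*(s + 1)*(s + 3)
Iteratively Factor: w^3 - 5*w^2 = (w - 5)*(w^2) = w*(w - 5)*(w)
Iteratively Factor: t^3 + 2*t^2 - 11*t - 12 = (t + 1)*(t^2 + t - 12) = (t - 3)*(t + 1)*(t + 4)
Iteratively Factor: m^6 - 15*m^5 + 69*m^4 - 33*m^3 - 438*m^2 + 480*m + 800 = (m - 4)*(m^5 - 11*m^4 + 25*m^3 + 67*m^2 - 170*m - 200) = (m - 4)*(m + 1)*(m^4 - 12*m^3 + 37*m^2 + 30*m - 200) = (m - 4)*(m + 1)*(m + 2)*(m^3 - 14*m^2 + 65*m - 100) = (m - 4)^2*(m + 1)*(m + 2)*(m^2 - 10*m + 25) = (m - 5)*(m - 4)^2*(m + 1)*(m + 2)*(m - 5)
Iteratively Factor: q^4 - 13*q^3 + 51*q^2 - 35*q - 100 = (q - 4)*(q^3 - 9*q^2 + 15*q + 25) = (q - 5)*(q - 4)*(q^2 - 4*q - 5) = (q - 5)*(q - 4)*(q + 1)*(q - 5)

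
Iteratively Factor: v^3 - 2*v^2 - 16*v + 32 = (v + 4)*(v^2 - 6*v + 8) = (v - 2)*(v + 4)*(v - 4)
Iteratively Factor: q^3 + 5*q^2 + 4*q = (q + 4)*(q^2 + q) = q*(q + 4)*(q + 1)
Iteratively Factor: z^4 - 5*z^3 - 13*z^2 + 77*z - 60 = (z - 5)*(z^3 - 13*z + 12) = (z - 5)*(z + 4)*(z^2 - 4*z + 3) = (z - 5)*(z - 1)*(z + 4)*(z - 3)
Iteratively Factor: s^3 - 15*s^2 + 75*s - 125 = (s - 5)*(s^2 - 10*s + 25) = (s - 5)^2*(s - 5)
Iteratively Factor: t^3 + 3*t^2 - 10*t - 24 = (t + 2)*(t^2 + t - 12) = (t + 2)*(t + 4)*(t - 3)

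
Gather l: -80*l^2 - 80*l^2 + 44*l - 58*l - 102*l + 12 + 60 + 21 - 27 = -160*l^2 - 116*l + 66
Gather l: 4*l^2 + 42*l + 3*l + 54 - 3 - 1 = 4*l^2 + 45*l + 50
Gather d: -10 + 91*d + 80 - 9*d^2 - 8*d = -9*d^2 + 83*d + 70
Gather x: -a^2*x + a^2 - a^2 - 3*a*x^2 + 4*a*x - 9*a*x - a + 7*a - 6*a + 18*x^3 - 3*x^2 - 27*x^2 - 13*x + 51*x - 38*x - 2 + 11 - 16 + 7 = 18*x^3 + x^2*(-3*a - 30) + x*(-a^2 - 5*a)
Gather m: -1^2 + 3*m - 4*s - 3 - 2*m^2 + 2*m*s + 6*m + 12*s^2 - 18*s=-2*m^2 + m*(2*s + 9) + 12*s^2 - 22*s - 4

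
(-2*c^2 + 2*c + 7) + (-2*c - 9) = -2*c^2 - 2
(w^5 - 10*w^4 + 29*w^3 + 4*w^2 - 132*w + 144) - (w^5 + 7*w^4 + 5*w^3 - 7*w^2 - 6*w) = -17*w^4 + 24*w^3 + 11*w^2 - 126*w + 144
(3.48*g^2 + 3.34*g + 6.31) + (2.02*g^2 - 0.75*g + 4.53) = 5.5*g^2 + 2.59*g + 10.84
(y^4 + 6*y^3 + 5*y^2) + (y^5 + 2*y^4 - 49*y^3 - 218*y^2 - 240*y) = y^5 + 3*y^4 - 43*y^3 - 213*y^2 - 240*y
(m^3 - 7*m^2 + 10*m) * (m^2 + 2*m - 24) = m^5 - 5*m^4 - 28*m^3 + 188*m^2 - 240*m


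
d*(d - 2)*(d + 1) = d^3 - d^2 - 2*d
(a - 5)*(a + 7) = a^2 + 2*a - 35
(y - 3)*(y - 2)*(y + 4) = y^3 - y^2 - 14*y + 24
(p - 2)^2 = p^2 - 4*p + 4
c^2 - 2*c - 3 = (c - 3)*(c + 1)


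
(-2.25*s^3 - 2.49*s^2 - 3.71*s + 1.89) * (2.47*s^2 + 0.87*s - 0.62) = -5.5575*s^5 - 8.1078*s^4 - 9.935*s^3 + 2.9844*s^2 + 3.9445*s - 1.1718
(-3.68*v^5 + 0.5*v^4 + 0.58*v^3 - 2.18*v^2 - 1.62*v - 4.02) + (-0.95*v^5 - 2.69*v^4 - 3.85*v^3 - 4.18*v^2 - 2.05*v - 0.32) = -4.63*v^5 - 2.19*v^4 - 3.27*v^3 - 6.36*v^2 - 3.67*v - 4.34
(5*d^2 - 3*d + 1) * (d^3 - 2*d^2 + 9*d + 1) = 5*d^5 - 13*d^4 + 52*d^3 - 24*d^2 + 6*d + 1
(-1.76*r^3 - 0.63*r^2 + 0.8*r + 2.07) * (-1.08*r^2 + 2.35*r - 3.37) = 1.9008*r^5 - 3.4556*r^4 + 3.5867*r^3 + 1.7675*r^2 + 2.1685*r - 6.9759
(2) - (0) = 2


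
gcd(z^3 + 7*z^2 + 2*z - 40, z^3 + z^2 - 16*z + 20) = z^2 + 3*z - 10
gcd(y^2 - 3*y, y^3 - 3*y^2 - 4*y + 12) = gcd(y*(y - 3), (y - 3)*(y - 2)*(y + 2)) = y - 3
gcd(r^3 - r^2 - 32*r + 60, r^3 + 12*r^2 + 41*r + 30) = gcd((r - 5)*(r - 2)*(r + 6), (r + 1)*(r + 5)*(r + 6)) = r + 6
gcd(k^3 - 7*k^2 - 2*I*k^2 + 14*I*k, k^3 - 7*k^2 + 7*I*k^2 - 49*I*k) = k^2 - 7*k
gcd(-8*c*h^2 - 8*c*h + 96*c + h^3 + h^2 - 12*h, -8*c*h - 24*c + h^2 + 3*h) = 8*c - h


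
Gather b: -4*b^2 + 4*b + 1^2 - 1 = -4*b^2 + 4*b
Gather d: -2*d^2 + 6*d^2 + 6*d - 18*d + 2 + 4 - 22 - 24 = 4*d^2 - 12*d - 40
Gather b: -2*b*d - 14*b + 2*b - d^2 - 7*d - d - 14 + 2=b*(-2*d - 12) - d^2 - 8*d - 12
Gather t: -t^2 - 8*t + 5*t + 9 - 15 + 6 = -t^2 - 3*t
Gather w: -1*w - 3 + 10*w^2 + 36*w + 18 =10*w^2 + 35*w + 15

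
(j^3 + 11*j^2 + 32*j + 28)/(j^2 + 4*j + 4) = j + 7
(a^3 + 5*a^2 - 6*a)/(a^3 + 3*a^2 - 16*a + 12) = a/(a - 2)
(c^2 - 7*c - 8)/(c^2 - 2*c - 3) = (c - 8)/(c - 3)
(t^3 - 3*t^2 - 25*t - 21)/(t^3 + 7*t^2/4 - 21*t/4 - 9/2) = 4*(t^2 - 6*t - 7)/(4*t^2 - 5*t - 6)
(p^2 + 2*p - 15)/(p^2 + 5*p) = (p - 3)/p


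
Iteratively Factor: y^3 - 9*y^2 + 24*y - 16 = (y - 4)*(y^2 - 5*y + 4) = (y - 4)*(y - 1)*(y - 4)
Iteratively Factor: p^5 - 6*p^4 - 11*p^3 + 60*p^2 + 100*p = (p - 5)*(p^4 - p^3 - 16*p^2 - 20*p) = (p - 5)^2*(p^3 + 4*p^2 + 4*p) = p*(p - 5)^2*(p^2 + 4*p + 4) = p*(p - 5)^2*(p + 2)*(p + 2)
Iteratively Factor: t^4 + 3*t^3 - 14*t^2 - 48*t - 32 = (t + 1)*(t^3 + 2*t^2 - 16*t - 32) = (t - 4)*(t + 1)*(t^2 + 6*t + 8) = (t - 4)*(t + 1)*(t + 2)*(t + 4)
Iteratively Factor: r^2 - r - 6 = (r - 3)*(r + 2)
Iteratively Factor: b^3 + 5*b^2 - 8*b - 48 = (b + 4)*(b^2 + b - 12) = (b - 3)*(b + 4)*(b + 4)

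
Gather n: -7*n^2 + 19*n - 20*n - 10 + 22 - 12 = -7*n^2 - n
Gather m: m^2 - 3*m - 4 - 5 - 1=m^2 - 3*m - 10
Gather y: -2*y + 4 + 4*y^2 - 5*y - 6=4*y^2 - 7*y - 2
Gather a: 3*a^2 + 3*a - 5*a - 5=3*a^2 - 2*a - 5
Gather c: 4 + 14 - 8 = 10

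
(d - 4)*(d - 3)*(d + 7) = d^3 - 37*d + 84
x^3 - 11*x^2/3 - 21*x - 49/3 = (x - 7)*(x + 1)*(x + 7/3)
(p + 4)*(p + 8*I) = p^2 + 4*p + 8*I*p + 32*I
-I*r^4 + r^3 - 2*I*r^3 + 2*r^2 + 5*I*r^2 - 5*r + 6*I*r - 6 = (r - 2)*(r + 3)*(r + I)*(-I*r - I)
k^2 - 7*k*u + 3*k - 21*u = (k + 3)*(k - 7*u)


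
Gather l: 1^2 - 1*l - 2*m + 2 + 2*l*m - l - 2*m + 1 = l*(2*m - 2) - 4*m + 4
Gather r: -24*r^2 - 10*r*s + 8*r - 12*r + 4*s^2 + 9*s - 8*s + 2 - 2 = -24*r^2 + r*(-10*s - 4) + 4*s^2 + s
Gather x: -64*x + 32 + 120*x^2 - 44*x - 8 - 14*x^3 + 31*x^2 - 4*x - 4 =-14*x^3 + 151*x^2 - 112*x + 20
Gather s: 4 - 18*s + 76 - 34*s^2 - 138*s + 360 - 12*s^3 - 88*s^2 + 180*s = -12*s^3 - 122*s^2 + 24*s + 440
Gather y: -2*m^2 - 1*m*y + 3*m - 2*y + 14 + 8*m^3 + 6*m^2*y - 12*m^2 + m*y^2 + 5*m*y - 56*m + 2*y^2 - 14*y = 8*m^3 - 14*m^2 - 53*m + y^2*(m + 2) + y*(6*m^2 + 4*m - 16) + 14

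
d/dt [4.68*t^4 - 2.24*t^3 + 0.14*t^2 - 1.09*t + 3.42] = 18.72*t^3 - 6.72*t^2 + 0.28*t - 1.09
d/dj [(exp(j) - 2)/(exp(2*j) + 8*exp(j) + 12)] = (-2*(exp(j) - 2)*(exp(j) + 4) + exp(2*j) + 8*exp(j) + 12)*exp(j)/(exp(2*j) + 8*exp(j) + 12)^2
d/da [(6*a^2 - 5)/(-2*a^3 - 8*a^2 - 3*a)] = (12*a^4 - 48*a^2 - 80*a - 15)/(a^2*(4*a^4 + 32*a^3 + 76*a^2 + 48*a + 9))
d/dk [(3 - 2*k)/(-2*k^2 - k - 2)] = (4*k^2 + 2*k - (2*k - 3)*(4*k + 1) + 4)/(2*k^2 + k + 2)^2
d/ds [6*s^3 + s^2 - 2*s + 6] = 18*s^2 + 2*s - 2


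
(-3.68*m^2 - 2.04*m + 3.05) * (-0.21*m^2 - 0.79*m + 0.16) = 0.7728*m^4 + 3.3356*m^3 + 0.3823*m^2 - 2.7359*m + 0.488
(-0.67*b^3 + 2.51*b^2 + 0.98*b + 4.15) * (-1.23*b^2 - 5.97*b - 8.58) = 0.8241*b^5 + 0.912600000000001*b^4 - 10.4415*b^3 - 32.4909*b^2 - 33.1839*b - 35.607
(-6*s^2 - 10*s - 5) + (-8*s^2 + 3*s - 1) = -14*s^2 - 7*s - 6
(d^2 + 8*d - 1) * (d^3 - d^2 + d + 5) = d^5 + 7*d^4 - 8*d^3 + 14*d^2 + 39*d - 5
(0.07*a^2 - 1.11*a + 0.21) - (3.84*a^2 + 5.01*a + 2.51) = -3.77*a^2 - 6.12*a - 2.3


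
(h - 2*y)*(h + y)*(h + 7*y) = h^3 + 6*h^2*y - 9*h*y^2 - 14*y^3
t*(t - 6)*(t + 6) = t^3 - 36*t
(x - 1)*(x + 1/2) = x^2 - x/2 - 1/2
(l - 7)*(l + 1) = l^2 - 6*l - 7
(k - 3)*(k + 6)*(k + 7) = k^3 + 10*k^2 + 3*k - 126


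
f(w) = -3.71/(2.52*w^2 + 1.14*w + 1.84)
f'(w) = -3.71*(-5.04*w - 1.14)/(2.52*w^2 + 1.14*w + 1.84)^2 = (18.6984*w + 4.2294)/(2.52*w^2 + 1.14*w + 1.84)^2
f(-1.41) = -0.71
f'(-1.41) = -0.81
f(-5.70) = -0.05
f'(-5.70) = -0.02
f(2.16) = -0.23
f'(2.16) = 0.17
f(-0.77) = -1.51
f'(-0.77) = -1.69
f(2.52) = -0.18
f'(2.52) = 0.12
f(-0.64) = -1.73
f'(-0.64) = -1.69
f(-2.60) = -0.23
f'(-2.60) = -0.18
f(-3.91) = -0.10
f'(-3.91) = -0.05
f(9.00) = -0.02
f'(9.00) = 0.00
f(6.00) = -0.04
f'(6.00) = 0.01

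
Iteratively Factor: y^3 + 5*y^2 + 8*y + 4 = (y + 2)*(y^2 + 3*y + 2) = (y + 1)*(y + 2)*(y + 2)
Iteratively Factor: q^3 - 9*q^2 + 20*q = (q - 4)*(q^2 - 5*q) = (q - 5)*(q - 4)*(q)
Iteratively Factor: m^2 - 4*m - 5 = (m + 1)*(m - 5)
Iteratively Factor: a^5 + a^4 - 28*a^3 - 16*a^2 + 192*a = (a - 4)*(a^4 + 5*a^3 - 8*a^2 - 48*a) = (a - 4)*(a - 3)*(a^3 + 8*a^2 + 16*a) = (a - 4)*(a - 3)*(a + 4)*(a^2 + 4*a) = a*(a - 4)*(a - 3)*(a + 4)*(a + 4)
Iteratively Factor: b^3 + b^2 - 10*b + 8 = (b - 2)*(b^2 + 3*b - 4) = (b - 2)*(b - 1)*(b + 4)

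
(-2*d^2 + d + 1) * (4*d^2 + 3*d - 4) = -8*d^4 - 2*d^3 + 15*d^2 - d - 4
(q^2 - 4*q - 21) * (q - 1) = q^3 - 5*q^2 - 17*q + 21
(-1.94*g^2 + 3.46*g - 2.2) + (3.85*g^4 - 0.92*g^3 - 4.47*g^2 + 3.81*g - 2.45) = 3.85*g^4 - 0.92*g^3 - 6.41*g^2 + 7.27*g - 4.65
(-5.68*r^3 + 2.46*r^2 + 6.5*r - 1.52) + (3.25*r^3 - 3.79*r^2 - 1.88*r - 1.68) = -2.43*r^3 - 1.33*r^2 + 4.62*r - 3.2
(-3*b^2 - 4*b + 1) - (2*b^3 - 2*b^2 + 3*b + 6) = -2*b^3 - b^2 - 7*b - 5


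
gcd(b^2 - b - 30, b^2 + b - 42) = b - 6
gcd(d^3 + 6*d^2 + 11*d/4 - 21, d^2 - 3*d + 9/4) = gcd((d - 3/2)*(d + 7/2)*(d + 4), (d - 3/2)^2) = d - 3/2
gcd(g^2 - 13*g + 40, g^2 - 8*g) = g - 8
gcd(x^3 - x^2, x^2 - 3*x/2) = x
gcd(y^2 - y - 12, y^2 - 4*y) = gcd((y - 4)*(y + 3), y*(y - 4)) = y - 4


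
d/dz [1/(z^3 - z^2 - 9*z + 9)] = (-3*z^2 + 2*z + 9)/(z^3 - z^2 - 9*z + 9)^2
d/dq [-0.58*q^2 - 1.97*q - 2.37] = -1.16*q - 1.97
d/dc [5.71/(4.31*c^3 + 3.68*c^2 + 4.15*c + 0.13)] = (-73.8303*c^2 - 42.0256*c - 23.6965)/(4.31*c^3 + 3.68*c^2 + 4.15*c + 0.13)^2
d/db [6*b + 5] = 6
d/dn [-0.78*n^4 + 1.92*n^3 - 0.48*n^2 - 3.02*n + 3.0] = -3.12*n^3 + 5.76*n^2 - 0.96*n - 3.02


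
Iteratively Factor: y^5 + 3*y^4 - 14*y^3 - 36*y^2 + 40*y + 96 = (y - 2)*(y^4 + 5*y^3 - 4*y^2 - 44*y - 48) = (y - 2)*(y + 4)*(y^3 + y^2 - 8*y - 12) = (y - 3)*(y - 2)*(y + 4)*(y^2 + 4*y + 4) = (y - 3)*(y - 2)*(y + 2)*(y + 4)*(y + 2)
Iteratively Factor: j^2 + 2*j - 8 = (j - 2)*(j + 4)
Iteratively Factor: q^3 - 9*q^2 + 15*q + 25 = (q - 5)*(q^2 - 4*q - 5) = (q - 5)^2*(q + 1)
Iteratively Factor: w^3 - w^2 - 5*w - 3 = (w + 1)*(w^2 - 2*w - 3) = (w + 1)^2*(w - 3)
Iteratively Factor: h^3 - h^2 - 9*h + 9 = (h - 1)*(h^2 - 9) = (h - 3)*(h - 1)*(h + 3)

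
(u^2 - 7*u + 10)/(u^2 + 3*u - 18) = (u^2 - 7*u + 10)/(u^2 + 3*u - 18)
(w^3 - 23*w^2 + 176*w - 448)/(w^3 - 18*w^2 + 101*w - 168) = (w - 8)/(w - 3)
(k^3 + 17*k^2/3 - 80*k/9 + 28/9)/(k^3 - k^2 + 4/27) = 3*(k + 7)/(3*k + 1)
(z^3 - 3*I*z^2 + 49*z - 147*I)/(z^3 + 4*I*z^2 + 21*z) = (z - 7*I)/z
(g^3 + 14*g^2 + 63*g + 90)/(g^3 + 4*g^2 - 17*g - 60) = (g + 6)/(g - 4)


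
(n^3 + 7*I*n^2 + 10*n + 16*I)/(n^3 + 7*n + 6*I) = (n^2 + 6*I*n + 16)/(n^2 - I*n + 6)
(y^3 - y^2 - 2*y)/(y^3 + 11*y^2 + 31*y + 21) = y*(y - 2)/(y^2 + 10*y + 21)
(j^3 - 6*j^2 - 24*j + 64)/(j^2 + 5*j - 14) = (j^2 - 4*j - 32)/(j + 7)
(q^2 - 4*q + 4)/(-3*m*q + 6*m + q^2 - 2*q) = (q - 2)/(-3*m + q)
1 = 1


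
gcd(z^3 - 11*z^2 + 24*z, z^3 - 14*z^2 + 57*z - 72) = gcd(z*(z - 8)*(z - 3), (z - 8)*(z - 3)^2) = z^2 - 11*z + 24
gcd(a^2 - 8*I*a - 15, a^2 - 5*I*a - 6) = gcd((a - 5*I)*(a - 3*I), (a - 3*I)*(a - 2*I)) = a - 3*I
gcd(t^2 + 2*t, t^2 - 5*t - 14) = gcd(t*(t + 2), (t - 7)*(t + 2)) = t + 2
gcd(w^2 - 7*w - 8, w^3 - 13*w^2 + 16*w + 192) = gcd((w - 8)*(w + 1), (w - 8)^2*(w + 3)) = w - 8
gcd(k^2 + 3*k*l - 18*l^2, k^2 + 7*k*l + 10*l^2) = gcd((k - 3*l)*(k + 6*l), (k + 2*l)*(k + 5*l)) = 1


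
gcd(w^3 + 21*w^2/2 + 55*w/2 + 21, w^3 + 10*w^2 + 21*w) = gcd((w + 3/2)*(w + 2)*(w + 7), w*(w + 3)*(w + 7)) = w + 7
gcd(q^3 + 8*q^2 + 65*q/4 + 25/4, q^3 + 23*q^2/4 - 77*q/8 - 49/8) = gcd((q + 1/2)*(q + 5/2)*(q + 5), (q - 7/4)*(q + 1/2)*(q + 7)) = q + 1/2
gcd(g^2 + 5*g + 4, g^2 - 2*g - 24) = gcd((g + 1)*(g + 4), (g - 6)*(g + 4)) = g + 4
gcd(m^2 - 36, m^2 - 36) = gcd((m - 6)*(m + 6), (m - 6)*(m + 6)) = m^2 - 36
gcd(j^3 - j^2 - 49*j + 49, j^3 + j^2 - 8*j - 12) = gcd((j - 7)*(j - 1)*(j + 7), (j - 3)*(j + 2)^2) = 1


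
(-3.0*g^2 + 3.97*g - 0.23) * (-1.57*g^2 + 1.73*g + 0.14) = 4.71*g^4 - 11.4229*g^3 + 6.8092*g^2 + 0.1579*g - 0.0322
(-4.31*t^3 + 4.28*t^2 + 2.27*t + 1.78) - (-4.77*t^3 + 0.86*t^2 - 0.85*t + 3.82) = 0.46*t^3 + 3.42*t^2 + 3.12*t - 2.04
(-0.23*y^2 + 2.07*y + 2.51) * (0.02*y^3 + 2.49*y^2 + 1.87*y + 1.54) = -0.0046*y^5 - 0.5313*y^4 + 4.7744*y^3 + 9.7666*y^2 + 7.8815*y + 3.8654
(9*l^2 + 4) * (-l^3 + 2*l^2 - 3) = -9*l^5 + 18*l^4 - 4*l^3 - 19*l^2 - 12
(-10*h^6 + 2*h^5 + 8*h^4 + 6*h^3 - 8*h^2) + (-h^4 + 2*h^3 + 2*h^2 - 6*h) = -10*h^6 + 2*h^5 + 7*h^4 + 8*h^3 - 6*h^2 - 6*h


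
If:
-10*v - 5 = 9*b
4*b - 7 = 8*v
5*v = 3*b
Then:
No Solution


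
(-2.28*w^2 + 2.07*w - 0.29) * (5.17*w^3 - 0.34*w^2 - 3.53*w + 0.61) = -11.7876*w^5 + 11.4771*w^4 + 5.8453*w^3 - 8.5993*w^2 + 2.2864*w - 0.1769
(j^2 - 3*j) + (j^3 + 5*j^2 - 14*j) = j^3 + 6*j^2 - 17*j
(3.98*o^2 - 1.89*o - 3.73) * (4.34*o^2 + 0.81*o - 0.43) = 17.2732*o^4 - 4.9788*o^3 - 19.4305*o^2 - 2.2086*o + 1.6039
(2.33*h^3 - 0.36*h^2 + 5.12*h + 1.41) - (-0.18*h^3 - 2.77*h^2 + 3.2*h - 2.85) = 2.51*h^3 + 2.41*h^2 + 1.92*h + 4.26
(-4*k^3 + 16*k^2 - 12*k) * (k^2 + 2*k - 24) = -4*k^5 + 8*k^4 + 116*k^3 - 408*k^2 + 288*k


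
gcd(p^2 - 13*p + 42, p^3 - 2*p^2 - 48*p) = 1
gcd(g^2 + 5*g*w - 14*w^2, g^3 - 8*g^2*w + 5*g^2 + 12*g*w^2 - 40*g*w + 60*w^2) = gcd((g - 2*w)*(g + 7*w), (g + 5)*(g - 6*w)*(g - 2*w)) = -g + 2*w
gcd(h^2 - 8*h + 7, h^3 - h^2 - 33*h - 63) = h - 7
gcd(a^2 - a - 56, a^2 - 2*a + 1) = 1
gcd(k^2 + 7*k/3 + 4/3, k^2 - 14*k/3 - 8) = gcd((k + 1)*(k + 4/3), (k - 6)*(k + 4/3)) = k + 4/3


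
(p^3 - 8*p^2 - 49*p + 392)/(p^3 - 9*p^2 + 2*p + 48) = (p^2 - 49)/(p^2 - p - 6)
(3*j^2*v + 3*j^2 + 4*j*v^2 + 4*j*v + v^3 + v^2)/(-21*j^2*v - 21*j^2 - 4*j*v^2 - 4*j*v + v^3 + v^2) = (j + v)/(-7*j + v)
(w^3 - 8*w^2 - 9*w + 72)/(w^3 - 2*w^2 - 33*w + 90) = (w^2 - 5*w - 24)/(w^2 + w - 30)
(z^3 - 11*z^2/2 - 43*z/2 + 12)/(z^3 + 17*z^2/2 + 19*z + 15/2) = (2*z^2 - 17*z + 8)/(2*z^2 + 11*z + 5)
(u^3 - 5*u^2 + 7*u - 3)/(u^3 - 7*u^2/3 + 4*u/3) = 3*(u^2 - 4*u + 3)/(u*(3*u - 4))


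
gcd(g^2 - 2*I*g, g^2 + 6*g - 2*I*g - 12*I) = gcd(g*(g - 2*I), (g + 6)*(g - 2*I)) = g - 2*I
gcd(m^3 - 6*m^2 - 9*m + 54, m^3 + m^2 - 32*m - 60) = m - 6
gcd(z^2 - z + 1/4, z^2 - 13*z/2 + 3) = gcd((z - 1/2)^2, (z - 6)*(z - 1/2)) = z - 1/2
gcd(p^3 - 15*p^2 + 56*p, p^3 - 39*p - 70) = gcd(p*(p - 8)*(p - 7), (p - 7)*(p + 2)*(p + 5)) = p - 7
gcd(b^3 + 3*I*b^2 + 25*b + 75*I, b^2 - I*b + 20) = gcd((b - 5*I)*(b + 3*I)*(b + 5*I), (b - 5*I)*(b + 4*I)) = b - 5*I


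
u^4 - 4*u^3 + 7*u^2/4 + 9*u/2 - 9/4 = (u - 3)*(u - 3/2)*(u - 1/2)*(u + 1)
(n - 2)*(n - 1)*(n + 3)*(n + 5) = n^4 + 5*n^3 - 7*n^2 - 29*n + 30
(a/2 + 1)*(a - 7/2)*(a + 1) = a^3/2 - a^2/4 - 17*a/4 - 7/2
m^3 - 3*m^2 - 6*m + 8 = (m - 4)*(m - 1)*(m + 2)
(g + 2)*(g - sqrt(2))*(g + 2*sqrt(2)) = g^3 + sqrt(2)*g^2 + 2*g^2 - 4*g + 2*sqrt(2)*g - 8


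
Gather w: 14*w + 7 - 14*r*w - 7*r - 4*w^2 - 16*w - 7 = -7*r - 4*w^2 + w*(-14*r - 2)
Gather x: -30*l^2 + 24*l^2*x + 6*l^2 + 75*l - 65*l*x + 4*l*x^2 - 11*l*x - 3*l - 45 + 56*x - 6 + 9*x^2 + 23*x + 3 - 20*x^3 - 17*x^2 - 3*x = -24*l^2 + 72*l - 20*x^3 + x^2*(4*l - 8) + x*(24*l^2 - 76*l + 76) - 48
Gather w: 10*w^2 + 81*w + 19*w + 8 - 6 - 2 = 10*w^2 + 100*w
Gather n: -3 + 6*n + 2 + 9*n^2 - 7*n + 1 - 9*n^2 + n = 0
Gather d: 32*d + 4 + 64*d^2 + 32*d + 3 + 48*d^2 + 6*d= 112*d^2 + 70*d + 7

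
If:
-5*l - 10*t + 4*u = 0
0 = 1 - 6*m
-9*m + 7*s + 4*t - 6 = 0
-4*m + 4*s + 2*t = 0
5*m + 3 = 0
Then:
No Solution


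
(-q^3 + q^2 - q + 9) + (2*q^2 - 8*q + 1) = -q^3 + 3*q^2 - 9*q + 10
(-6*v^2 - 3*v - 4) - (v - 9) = -6*v^2 - 4*v + 5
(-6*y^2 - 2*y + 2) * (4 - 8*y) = 48*y^3 - 8*y^2 - 24*y + 8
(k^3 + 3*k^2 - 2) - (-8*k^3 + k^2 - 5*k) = 9*k^3 + 2*k^2 + 5*k - 2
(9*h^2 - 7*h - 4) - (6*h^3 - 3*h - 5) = -6*h^3 + 9*h^2 - 4*h + 1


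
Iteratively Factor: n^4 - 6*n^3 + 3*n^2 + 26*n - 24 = (n + 2)*(n^3 - 8*n^2 + 19*n - 12) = (n - 3)*(n + 2)*(n^2 - 5*n + 4) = (n - 4)*(n - 3)*(n + 2)*(n - 1)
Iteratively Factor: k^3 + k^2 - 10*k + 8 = (k - 2)*(k^2 + 3*k - 4) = (k - 2)*(k + 4)*(k - 1)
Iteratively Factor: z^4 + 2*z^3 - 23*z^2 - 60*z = (z + 4)*(z^3 - 2*z^2 - 15*z) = (z - 5)*(z + 4)*(z^2 + 3*z) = z*(z - 5)*(z + 4)*(z + 3)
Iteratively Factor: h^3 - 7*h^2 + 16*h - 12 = (h - 2)*(h^2 - 5*h + 6) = (h - 3)*(h - 2)*(h - 2)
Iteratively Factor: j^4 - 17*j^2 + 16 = (j + 1)*(j^3 - j^2 - 16*j + 16) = (j + 1)*(j + 4)*(j^2 - 5*j + 4) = (j - 4)*(j + 1)*(j + 4)*(j - 1)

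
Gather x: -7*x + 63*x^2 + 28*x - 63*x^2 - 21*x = 0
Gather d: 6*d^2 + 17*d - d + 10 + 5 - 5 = 6*d^2 + 16*d + 10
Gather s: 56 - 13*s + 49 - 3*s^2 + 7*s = -3*s^2 - 6*s + 105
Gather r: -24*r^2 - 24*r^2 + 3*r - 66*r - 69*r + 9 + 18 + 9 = -48*r^2 - 132*r + 36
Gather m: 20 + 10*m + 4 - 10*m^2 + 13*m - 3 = -10*m^2 + 23*m + 21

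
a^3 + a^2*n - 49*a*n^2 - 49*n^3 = (a - 7*n)*(a + n)*(a + 7*n)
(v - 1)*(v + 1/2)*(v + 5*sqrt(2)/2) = v^3 - v^2/2 + 5*sqrt(2)*v^2/2 - 5*sqrt(2)*v/4 - v/2 - 5*sqrt(2)/4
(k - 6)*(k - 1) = k^2 - 7*k + 6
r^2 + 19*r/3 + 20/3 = (r + 4/3)*(r + 5)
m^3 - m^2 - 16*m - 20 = (m - 5)*(m + 2)^2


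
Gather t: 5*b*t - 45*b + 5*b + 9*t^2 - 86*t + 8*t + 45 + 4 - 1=-40*b + 9*t^2 + t*(5*b - 78) + 48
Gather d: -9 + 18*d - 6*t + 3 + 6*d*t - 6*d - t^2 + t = d*(6*t + 12) - t^2 - 5*t - 6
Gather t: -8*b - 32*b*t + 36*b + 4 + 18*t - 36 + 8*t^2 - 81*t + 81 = 28*b + 8*t^2 + t*(-32*b - 63) + 49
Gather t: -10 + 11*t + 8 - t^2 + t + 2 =-t^2 + 12*t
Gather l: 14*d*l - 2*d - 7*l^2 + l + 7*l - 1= -2*d - 7*l^2 + l*(14*d + 8) - 1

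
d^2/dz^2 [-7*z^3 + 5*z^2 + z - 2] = 10 - 42*z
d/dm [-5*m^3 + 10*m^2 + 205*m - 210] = -15*m^2 + 20*m + 205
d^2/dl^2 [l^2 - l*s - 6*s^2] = 2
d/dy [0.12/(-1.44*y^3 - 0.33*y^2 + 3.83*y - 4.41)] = (0.5184*y^2 + 0.0792*y - 0.4596)/(1.44*y^3 + 0.33*y^2 - 3.83*y + 4.41)^2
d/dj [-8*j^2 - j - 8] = -16*j - 1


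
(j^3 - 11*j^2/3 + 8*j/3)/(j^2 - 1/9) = 3*j*(3*j^2 - 11*j + 8)/(9*j^2 - 1)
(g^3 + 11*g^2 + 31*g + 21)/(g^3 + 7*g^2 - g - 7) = (g + 3)/(g - 1)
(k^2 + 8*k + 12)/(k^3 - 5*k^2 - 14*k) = (k + 6)/(k*(k - 7))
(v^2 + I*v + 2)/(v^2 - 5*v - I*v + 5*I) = (v + 2*I)/(v - 5)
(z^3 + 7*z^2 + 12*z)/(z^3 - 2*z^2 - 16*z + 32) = z*(z + 3)/(z^2 - 6*z + 8)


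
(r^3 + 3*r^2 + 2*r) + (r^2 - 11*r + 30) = r^3 + 4*r^2 - 9*r + 30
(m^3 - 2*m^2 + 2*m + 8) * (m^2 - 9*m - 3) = m^5 - 11*m^4 + 17*m^3 - 4*m^2 - 78*m - 24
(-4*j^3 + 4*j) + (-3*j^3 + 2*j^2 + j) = -7*j^3 + 2*j^2 + 5*j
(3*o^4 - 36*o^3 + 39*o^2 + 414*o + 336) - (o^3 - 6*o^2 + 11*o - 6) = 3*o^4 - 37*o^3 + 45*o^2 + 403*o + 342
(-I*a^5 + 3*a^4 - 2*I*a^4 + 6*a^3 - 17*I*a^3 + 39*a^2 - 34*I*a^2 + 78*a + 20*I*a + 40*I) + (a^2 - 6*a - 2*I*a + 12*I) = -I*a^5 + 3*a^4 - 2*I*a^4 + 6*a^3 - 17*I*a^3 + 40*a^2 - 34*I*a^2 + 72*a + 18*I*a + 52*I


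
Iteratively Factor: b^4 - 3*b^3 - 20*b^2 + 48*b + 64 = (b + 1)*(b^3 - 4*b^2 - 16*b + 64) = (b - 4)*(b + 1)*(b^2 - 16) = (b - 4)^2*(b + 1)*(b + 4)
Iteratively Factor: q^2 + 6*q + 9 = (q + 3)*(q + 3)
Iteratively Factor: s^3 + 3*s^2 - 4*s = (s)*(s^2 + 3*s - 4) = s*(s + 4)*(s - 1)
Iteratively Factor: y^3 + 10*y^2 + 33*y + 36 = (y + 3)*(y^2 + 7*y + 12) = (y + 3)*(y + 4)*(y + 3)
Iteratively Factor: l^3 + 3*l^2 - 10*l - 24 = (l + 4)*(l^2 - l - 6) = (l + 2)*(l + 4)*(l - 3)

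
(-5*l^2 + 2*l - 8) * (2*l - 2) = -10*l^3 + 14*l^2 - 20*l + 16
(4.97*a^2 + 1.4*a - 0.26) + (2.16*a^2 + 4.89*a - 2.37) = 7.13*a^2 + 6.29*a - 2.63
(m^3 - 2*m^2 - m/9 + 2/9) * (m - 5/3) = m^4 - 11*m^3/3 + 29*m^2/9 + 11*m/27 - 10/27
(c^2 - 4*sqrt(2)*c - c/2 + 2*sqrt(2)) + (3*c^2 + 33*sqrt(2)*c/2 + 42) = 4*c^2 - c/2 + 25*sqrt(2)*c/2 + 2*sqrt(2) + 42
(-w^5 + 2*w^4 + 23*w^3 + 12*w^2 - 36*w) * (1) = -w^5 + 2*w^4 + 23*w^3 + 12*w^2 - 36*w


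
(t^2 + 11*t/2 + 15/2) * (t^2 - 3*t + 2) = t^4 + 5*t^3/2 - 7*t^2 - 23*t/2 + 15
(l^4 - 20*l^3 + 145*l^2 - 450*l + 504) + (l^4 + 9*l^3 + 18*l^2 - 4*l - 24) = 2*l^4 - 11*l^3 + 163*l^2 - 454*l + 480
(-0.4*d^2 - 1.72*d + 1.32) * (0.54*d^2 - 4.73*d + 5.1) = -0.216*d^4 + 0.9632*d^3 + 6.8084*d^2 - 15.0156*d + 6.732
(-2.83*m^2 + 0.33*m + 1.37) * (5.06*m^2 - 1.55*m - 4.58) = -14.3198*m^4 + 6.0563*m^3 + 19.3821*m^2 - 3.6349*m - 6.2746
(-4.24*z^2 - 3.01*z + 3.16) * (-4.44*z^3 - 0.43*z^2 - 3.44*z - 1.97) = 18.8256*z^5 + 15.1876*z^4 + 1.8495*z^3 + 17.3484*z^2 - 4.9407*z - 6.2252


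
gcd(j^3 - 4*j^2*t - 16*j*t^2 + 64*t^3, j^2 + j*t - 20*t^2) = -j + 4*t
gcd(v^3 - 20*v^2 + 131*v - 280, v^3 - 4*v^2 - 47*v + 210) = v - 5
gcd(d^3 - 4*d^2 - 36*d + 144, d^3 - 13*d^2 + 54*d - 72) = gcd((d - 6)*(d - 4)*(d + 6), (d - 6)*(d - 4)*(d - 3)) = d^2 - 10*d + 24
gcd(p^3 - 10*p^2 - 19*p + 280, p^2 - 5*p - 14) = p - 7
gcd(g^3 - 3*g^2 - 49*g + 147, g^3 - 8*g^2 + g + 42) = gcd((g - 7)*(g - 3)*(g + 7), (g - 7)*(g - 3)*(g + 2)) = g^2 - 10*g + 21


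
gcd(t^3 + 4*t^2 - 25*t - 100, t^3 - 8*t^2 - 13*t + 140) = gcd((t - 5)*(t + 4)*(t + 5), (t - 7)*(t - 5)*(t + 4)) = t^2 - t - 20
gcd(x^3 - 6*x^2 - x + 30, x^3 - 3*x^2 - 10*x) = x^2 - 3*x - 10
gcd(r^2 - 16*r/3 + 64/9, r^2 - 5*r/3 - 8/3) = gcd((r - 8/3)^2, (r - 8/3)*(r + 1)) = r - 8/3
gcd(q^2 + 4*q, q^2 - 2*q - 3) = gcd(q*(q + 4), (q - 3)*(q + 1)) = 1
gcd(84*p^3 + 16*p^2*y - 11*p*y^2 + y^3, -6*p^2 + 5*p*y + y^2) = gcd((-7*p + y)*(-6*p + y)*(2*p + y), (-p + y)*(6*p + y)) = 1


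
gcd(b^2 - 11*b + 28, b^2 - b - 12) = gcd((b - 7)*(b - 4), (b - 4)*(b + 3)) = b - 4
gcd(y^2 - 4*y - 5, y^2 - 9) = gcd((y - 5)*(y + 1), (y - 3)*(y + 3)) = 1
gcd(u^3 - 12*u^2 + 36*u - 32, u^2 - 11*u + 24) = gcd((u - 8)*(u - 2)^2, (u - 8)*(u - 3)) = u - 8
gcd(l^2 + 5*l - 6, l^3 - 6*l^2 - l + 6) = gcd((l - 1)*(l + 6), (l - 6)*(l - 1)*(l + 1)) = l - 1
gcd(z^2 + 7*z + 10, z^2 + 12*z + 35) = z + 5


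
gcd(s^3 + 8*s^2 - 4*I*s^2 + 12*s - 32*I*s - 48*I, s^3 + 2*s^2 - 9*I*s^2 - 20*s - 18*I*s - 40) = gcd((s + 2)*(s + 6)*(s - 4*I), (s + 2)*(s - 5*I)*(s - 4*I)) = s^2 + s*(2 - 4*I) - 8*I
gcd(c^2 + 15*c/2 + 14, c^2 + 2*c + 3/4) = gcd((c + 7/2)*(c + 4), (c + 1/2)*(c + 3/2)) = 1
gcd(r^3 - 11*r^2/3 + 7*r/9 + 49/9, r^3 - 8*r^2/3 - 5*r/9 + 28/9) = r^2 - 4*r/3 - 7/3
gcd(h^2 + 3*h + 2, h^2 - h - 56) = 1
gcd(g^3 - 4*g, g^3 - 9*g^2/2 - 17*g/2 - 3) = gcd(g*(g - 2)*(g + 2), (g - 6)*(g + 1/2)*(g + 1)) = 1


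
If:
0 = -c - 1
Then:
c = -1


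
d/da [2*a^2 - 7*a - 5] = 4*a - 7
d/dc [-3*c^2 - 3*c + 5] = -6*c - 3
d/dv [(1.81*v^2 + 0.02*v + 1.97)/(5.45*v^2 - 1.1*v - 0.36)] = (-2.1*v^2 - 22.7762*v + 2.1598)/(29.7025*v^4 - 11.99*v^3 - 2.714*v^2 + 0.792*v + 0.1296)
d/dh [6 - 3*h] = -3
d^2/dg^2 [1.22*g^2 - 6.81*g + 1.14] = 2.44000000000000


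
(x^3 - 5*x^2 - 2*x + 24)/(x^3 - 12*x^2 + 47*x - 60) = (x + 2)/(x - 5)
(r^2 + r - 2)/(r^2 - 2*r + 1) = (r + 2)/(r - 1)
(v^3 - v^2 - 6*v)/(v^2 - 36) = v*(v^2 - v - 6)/(v^2 - 36)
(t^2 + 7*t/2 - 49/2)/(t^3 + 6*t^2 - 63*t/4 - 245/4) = 2/(2*t + 5)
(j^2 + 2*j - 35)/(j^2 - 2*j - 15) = (j + 7)/(j + 3)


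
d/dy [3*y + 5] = 3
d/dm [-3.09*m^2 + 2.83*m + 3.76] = 2.83 - 6.18*m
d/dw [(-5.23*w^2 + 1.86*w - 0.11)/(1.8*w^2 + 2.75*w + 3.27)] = (-17.7305*w^2 - 33.8082*w + 6.3847)/(3.24*w^4 + 9.9*w^3 + 19.3345*w^2 + 17.985*w + 10.6929)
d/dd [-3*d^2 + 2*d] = 2 - 6*d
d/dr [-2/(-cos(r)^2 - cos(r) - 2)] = 2*(2*cos(r) + 1)*sin(r)/(cos(r)^2 + cos(r) + 2)^2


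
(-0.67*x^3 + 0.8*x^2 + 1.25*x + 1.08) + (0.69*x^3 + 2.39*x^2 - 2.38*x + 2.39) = 0.0199999999999999*x^3 + 3.19*x^2 - 1.13*x + 3.47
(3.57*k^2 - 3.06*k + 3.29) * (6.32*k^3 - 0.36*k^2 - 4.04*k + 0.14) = 22.5624*k^5 - 20.6244*k^4 + 7.4716*k^3 + 11.6778*k^2 - 13.72*k + 0.4606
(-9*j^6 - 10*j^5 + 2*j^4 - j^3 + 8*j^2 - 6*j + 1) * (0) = 0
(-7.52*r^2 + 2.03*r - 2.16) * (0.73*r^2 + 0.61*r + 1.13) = -5.4896*r^4 - 3.1053*r^3 - 8.8361*r^2 + 0.976299999999999*r - 2.4408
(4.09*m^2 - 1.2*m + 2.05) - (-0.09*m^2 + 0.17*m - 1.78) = 4.18*m^2 - 1.37*m + 3.83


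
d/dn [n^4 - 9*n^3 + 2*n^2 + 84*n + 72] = 4*n^3 - 27*n^2 + 4*n + 84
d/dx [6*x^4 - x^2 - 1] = 24*x^3 - 2*x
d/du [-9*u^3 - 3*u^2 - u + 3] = -27*u^2 - 6*u - 1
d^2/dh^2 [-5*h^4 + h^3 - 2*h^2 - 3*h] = -60*h^2 + 6*h - 4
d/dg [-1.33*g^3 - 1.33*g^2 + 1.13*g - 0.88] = -3.99*g^2 - 2.66*g + 1.13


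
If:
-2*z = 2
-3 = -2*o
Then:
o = 3/2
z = -1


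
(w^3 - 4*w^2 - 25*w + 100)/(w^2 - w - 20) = (w^2 + w - 20)/(w + 4)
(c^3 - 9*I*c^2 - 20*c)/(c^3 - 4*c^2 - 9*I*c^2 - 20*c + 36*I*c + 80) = c/(c - 4)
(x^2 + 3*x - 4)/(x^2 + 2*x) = (x^2 + 3*x - 4)/(x*(x + 2))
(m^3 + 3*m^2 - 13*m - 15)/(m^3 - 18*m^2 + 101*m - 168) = (m^2 + 6*m + 5)/(m^2 - 15*m + 56)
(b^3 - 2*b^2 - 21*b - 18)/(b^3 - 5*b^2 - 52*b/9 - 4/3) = 9*(b^2 + 4*b + 3)/(9*b^2 + 9*b + 2)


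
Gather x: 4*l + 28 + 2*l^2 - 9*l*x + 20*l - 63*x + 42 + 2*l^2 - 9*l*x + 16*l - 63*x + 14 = 4*l^2 + 40*l + x*(-18*l - 126) + 84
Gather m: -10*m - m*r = m*(-r - 10)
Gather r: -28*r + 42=42 - 28*r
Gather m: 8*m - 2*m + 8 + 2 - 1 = 6*m + 9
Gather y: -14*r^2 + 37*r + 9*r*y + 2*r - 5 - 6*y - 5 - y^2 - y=-14*r^2 + 39*r - y^2 + y*(9*r - 7) - 10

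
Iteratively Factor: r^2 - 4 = (r - 2)*(r + 2)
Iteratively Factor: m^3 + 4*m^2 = (m)*(m^2 + 4*m) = m^2*(m + 4)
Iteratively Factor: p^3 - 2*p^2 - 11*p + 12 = (p - 1)*(p^2 - p - 12) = (p - 1)*(p + 3)*(p - 4)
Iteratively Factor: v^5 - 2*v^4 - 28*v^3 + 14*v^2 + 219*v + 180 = (v + 3)*(v^4 - 5*v^3 - 13*v^2 + 53*v + 60) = (v - 4)*(v + 3)*(v^3 - v^2 - 17*v - 15) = (v - 5)*(v - 4)*(v + 3)*(v^2 + 4*v + 3) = (v - 5)*(v - 4)*(v + 1)*(v + 3)*(v + 3)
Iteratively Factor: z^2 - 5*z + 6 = (z - 3)*(z - 2)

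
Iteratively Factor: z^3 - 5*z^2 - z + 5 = (z + 1)*(z^2 - 6*z + 5) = (z - 1)*(z + 1)*(z - 5)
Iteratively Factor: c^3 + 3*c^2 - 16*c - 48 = (c + 4)*(c^2 - c - 12) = (c - 4)*(c + 4)*(c + 3)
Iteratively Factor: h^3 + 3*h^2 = (h)*(h^2 + 3*h) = h^2*(h + 3)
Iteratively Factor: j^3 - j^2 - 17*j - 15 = (j + 3)*(j^2 - 4*j - 5) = (j - 5)*(j + 3)*(j + 1)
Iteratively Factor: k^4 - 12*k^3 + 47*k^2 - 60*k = (k - 5)*(k^3 - 7*k^2 + 12*k) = k*(k - 5)*(k^2 - 7*k + 12) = k*(k - 5)*(k - 4)*(k - 3)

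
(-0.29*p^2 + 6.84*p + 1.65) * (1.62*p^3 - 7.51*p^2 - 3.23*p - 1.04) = -0.4698*p^5 + 13.2587*p^4 - 47.7587*p^3 - 34.1831*p^2 - 12.4431*p - 1.716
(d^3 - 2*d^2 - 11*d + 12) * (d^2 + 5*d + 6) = d^5 + 3*d^4 - 15*d^3 - 55*d^2 - 6*d + 72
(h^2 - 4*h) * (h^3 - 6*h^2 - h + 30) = h^5 - 10*h^4 + 23*h^3 + 34*h^2 - 120*h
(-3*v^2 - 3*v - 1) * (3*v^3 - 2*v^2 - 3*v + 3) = -9*v^5 - 3*v^4 + 12*v^3 + 2*v^2 - 6*v - 3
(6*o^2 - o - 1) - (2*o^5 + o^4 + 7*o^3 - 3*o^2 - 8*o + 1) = -2*o^5 - o^4 - 7*o^3 + 9*o^2 + 7*o - 2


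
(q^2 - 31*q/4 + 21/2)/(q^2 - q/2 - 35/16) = 4*(q - 6)/(4*q + 5)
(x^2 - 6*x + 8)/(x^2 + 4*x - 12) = (x - 4)/(x + 6)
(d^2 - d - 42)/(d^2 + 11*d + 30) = (d - 7)/(d + 5)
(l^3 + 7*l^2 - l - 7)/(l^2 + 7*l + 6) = (l^2 + 6*l - 7)/(l + 6)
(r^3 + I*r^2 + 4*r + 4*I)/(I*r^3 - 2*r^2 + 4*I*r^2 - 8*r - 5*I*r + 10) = (-I*r^2 - r - 2*I)/(r^2 + 4*r - 5)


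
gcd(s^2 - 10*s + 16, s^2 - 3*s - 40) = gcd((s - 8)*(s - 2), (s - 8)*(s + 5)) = s - 8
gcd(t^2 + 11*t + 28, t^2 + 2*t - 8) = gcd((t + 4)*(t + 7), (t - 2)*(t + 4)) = t + 4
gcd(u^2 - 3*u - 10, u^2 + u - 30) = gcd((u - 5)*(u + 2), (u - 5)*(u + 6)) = u - 5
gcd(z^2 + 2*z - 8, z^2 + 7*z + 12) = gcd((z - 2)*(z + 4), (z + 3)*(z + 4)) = z + 4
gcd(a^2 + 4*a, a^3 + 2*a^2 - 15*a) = a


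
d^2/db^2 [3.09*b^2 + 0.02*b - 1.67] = 6.18000000000000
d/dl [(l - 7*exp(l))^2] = -2*(l - 7*exp(l))*(7*exp(l) - 1)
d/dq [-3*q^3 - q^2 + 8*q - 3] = -9*q^2 - 2*q + 8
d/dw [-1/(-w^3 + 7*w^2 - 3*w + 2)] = (-3*w^2 + 14*w - 3)/(w^3 - 7*w^2 + 3*w - 2)^2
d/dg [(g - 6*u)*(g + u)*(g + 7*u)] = 3*g^2 + 4*g*u - 41*u^2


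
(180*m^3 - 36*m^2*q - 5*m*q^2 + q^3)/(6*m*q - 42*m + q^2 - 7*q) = (30*m^2 - 11*m*q + q^2)/(q - 7)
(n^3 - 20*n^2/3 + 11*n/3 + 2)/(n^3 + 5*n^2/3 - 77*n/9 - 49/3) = 3*(3*n^3 - 20*n^2 + 11*n + 6)/(9*n^3 + 15*n^2 - 77*n - 147)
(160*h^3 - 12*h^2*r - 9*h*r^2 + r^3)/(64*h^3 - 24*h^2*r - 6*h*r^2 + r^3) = (-5*h + r)/(-2*h + r)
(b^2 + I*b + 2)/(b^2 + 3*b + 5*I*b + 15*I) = (b^2 + I*b + 2)/(b^2 + b*(3 + 5*I) + 15*I)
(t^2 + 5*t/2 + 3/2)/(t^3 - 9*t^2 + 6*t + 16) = (t + 3/2)/(t^2 - 10*t + 16)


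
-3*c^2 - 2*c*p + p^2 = (-3*c + p)*(c + p)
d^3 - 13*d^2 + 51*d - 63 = (d - 7)*(d - 3)^2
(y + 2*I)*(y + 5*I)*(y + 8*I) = y^3 + 15*I*y^2 - 66*y - 80*I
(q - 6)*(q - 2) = q^2 - 8*q + 12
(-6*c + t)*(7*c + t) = -42*c^2 + c*t + t^2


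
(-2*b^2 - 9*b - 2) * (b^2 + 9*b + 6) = -2*b^4 - 27*b^3 - 95*b^2 - 72*b - 12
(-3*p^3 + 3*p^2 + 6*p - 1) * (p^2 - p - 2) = -3*p^5 + 6*p^4 + 9*p^3 - 13*p^2 - 11*p + 2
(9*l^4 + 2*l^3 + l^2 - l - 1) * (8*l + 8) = 72*l^5 + 88*l^4 + 24*l^3 - 16*l - 8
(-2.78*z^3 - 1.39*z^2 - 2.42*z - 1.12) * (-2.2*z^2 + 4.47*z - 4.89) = 6.116*z^5 - 9.3686*z^4 + 12.7049*z^3 - 1.5563*z^2 + 6.8274*z + 5.4768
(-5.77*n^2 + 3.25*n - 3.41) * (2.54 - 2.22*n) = 12.8094*n^3 - 21.8708*n^2 + 15.8252*n - 8.6614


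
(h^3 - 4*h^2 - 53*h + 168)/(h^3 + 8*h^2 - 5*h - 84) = (h - 8)/(h + 4)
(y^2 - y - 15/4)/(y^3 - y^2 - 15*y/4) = 1/y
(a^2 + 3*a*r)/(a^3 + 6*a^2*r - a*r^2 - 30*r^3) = a/(a^2 + 3*a*r - 10*r^2)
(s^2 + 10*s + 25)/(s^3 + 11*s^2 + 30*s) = (s + 5)/(s*(s + 6))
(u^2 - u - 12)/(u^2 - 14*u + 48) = (u^2 - u - 12)/(u^2 - 14*u + 48)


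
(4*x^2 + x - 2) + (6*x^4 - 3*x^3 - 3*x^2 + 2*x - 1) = 6*x^4 - 3*x^3 + x^2 + 3*x - 3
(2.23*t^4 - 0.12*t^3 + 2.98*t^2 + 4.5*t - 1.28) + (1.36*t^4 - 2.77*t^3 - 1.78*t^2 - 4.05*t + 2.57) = 3.59*t^4 - 2.89*t^3 + 1.2*t^2 + 0.45*t + 1.29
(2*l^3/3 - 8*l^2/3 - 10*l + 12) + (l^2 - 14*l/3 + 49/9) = 2*l^3/3 - 5*l^2/3 - 44*l/3 + 157/9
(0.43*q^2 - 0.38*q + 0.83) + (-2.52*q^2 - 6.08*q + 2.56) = -2.09*q^2 - 6.46*q + 3.39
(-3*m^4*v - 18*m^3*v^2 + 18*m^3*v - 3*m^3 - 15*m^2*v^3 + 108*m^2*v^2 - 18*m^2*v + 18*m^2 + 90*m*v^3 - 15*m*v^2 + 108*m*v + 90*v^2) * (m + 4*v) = -3*m^5*v - 30*m^4*v^2 + 18*m^4*v - 3*m^4 - 87*m^3*v^3 + 180*m^3*v^2 - 30*m^3*v + 18*m^3 - 60*m^2*v^4 + 522*m^2*v^3 - 87*m^2*v^2 + 180*m^2*v + 360*m*v^4 - 60*m*v^3 + 522*m*v^2 + 360*v^3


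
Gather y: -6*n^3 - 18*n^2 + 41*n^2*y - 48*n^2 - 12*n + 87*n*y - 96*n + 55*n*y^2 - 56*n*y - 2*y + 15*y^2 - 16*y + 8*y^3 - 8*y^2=-6*n^3 - 66*n^2 - 108*n + 8*y^3 + y^2*(55*n + 7) + y*(41*n^2 + 31*n - 18)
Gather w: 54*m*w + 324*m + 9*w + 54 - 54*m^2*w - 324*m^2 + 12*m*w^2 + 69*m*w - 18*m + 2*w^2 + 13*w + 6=-324*m^2 + 306*m + w^2*(12*m + 2) + w*(-54*m^2 + 123*m + 22) + 60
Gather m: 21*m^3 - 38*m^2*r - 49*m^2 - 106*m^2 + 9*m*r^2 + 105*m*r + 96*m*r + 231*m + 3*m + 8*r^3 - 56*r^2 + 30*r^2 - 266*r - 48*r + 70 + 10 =21*m^3 + m^2*(-38*r - 155) + m*(9*r^2 + 201*r + 234) + 8*r^3 - 26*r^2 - 314*r + 80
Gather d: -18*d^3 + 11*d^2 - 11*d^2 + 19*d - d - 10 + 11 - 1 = -18*d^3 + 18*d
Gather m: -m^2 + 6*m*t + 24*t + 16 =-m^2 + 6*m*t + 24*t + 16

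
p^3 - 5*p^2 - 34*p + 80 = (p - 8)*(p - 2)*(p + 5)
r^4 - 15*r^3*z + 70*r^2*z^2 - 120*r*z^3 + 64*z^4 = (r - 8*z)*(r - 4*z)*(r - 2*z)*(r - z)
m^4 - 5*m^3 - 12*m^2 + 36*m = m*(m - 6)*(m - 2)*(m + 3)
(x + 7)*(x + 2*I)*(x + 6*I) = x^3 + 7*x^2 + 8*I*x^2 - 12*x + 56*I*x - 84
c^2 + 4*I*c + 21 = (c - 3*I)*(c + 7*I)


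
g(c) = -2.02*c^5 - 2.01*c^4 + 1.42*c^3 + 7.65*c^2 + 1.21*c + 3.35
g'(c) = -10.1*c^4 - 8.04*c^3 + 4.26*c^2 + 15.3*c + 1.21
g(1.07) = 9.67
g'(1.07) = -0.63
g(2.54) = -218.17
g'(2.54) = -484.59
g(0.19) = 3.86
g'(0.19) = 4.20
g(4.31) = -3433.49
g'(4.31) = -3982.64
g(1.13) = 9.54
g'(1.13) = -4.13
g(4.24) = -3163.46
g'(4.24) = -3734.44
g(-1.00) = 8.38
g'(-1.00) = -11.89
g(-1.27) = 12.69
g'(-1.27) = -21.16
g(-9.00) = 105668.30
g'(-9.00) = -60196.37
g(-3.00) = 358.28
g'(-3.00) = -607.37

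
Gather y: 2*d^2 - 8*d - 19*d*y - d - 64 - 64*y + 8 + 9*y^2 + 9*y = 2*d^2 - 9*d + 9*y^2 + y*(-19*d - 55) - 56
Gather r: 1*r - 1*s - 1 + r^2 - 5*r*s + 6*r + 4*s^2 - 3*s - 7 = r^2 + r*(7 - 5*s) + 4*s^2 - 4*s - 8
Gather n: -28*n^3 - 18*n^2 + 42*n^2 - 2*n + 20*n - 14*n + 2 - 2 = -28*n^3 + 24*n^2 + 4*n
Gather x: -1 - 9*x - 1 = -9*x - 2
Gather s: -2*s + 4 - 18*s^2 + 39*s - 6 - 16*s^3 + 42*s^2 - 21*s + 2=-16*s^3 + 24*s^2 + 16*s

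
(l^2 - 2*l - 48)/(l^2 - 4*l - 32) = (l + 6)/(l + 4)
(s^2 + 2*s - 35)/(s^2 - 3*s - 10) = (s + 7)/(s + 2)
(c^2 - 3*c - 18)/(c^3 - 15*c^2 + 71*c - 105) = (c^2 - 3*c - 18)/(c^3 - 15*c^2 + 71*c - 105)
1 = 1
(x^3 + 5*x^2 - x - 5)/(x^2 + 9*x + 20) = (x^2 - 1)/(x + 4)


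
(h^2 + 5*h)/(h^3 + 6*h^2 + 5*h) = 1/(h + 1)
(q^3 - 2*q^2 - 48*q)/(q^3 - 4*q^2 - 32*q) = (q + 6)/(q + 4)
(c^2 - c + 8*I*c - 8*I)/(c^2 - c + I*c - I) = (c + 8*I)/(c + I)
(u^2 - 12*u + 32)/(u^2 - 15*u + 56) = (u - 4)/(u - 7)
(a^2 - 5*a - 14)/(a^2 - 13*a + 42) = (a + 2)/(a - 6)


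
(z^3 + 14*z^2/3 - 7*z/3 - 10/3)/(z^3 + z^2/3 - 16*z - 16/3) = (3*z^3 + 14*z^2 - 7*z - 10)/(3*z^3 + z^2 - 48*z - 16)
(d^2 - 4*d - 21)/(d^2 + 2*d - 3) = (d - 7)/(d - 1)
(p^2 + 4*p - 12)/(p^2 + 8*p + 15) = (p^2 + 4*p - 12)/(p^2 + 8*p + 15)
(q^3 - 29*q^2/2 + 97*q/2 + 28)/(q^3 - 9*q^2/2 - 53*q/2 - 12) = (q - 7)/(q + 3)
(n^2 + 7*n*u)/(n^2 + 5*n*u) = (n + 7*u)/(n + 5*u)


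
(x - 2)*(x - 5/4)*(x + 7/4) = x^3 - 3*x^2/2 - 51*x/16 + 35/8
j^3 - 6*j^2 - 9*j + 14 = (j - 7)*(j - 1)*(j + 2)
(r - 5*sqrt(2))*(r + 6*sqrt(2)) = r^2 + sqrt(2)*r - 60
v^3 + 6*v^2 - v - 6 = (v - 1)*(v + 1)*(v + 6)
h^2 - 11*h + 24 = (h - 8)*(h - 3)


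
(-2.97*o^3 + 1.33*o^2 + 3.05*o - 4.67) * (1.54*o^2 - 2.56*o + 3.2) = -4.5738*o^5 + 9.6514*o^4 - 8.2118*o^3 - 10.7438*o^2 + 21.7152*o - 14.944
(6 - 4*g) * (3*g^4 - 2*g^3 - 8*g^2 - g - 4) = -12*g^5 + 26*g^4 + 20*g^3 - 44*g^2 + 10*g - 24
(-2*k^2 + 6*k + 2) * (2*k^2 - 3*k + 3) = -4*k^4 + 18*k^3 - 20*k^2 + 12*k + 6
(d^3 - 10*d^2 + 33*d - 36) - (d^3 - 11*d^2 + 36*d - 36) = d^2 - 3*d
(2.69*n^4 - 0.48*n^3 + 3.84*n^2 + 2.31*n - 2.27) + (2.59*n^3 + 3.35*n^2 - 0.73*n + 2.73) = 2.69*n^4 + 2.11*n^3 + 7.19*n^2 + 1.58*n + 0.46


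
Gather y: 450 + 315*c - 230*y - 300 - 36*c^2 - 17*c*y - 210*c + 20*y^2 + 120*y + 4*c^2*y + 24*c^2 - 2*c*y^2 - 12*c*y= -12*c^2 + 105*c + y^2*(20 - 2*c) + y*(4*c^2 - 29*c - 110) + 150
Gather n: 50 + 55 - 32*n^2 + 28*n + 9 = -32*n^2 + 28*n + 114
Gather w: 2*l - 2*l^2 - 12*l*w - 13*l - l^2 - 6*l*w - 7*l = -3*l^2 - 18*l*w - 18*l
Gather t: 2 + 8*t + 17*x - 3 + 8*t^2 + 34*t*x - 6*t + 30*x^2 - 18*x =8*t^2 + t*(34*x + 2) + 30*x^2 - x - 1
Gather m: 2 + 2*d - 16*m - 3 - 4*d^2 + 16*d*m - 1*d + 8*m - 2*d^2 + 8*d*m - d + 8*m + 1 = -6*d^2 + 24*d*m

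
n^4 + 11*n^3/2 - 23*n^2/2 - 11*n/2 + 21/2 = (n - 3/2)*(n - 1)*(n + 1)*(n + 7)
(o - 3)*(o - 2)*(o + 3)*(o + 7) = o^4 + 5*o^3 - 23*o^2 - 45*o + 126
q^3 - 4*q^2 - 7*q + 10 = (q - 5)*(q - 1)*(q + 2)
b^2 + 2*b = b*(b + 2)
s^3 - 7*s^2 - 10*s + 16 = (s - 8)*(s - 1)*(s + 2)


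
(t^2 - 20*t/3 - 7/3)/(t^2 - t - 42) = (t + 1/3)/(t + 6)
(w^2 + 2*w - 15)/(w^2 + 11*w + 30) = (w - 3)/(w + 6)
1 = 1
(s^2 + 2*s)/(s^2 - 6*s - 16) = s/(s - 8)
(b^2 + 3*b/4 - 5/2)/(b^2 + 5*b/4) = (4*b^2 + 3*b - 10)/(b*(4*b + 5))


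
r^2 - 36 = (r - 6)*(r + 6)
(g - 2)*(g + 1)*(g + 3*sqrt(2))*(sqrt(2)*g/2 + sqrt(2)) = sqrt(2)*g^4/2 + sqrt(2)*g^3/2 + 3*g^3 - 2*sqrt(2)*g^2 + 3*g^2 - 12*g - 2*sqrt(2)*g - 12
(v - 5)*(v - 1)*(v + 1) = v^3 - 5*v^2 - v + 5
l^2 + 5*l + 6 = (l + 2)*(l + 3)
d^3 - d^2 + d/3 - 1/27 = (d - 1/3)^3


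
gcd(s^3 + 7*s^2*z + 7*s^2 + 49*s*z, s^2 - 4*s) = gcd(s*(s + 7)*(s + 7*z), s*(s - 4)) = s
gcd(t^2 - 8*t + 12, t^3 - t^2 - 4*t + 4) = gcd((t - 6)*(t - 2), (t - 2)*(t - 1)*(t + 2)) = t - 2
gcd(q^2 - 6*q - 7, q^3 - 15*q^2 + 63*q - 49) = q - 7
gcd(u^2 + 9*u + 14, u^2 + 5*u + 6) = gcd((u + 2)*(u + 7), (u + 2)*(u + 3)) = u + 2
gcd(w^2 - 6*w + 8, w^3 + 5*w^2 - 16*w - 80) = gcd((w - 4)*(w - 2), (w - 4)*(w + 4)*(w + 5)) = w - 4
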